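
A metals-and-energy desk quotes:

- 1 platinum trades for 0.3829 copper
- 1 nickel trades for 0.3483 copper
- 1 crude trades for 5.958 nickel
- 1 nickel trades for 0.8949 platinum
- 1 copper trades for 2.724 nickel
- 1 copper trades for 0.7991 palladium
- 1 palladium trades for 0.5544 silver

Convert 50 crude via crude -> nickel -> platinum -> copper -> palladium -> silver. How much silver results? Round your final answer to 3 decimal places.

50 crude × 5.958 = 297.9 nickel
297.9 nickel × 0.8949 = 266.59071 platinum
266.59071 platinum × 0.3829 = 102.077582859 copper
102.077582859 copper × 0.7991 = 81.5701964626269 palladium
81.5701964626269 palladium × 0.5544 = 45.22251691888035336 silver

45.223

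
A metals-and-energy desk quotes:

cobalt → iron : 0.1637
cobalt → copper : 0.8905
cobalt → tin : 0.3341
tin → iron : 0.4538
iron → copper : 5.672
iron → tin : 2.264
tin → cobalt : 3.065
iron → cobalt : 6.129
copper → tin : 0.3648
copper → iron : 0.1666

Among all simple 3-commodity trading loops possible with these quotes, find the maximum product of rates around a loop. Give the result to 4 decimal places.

iron→tin→cobalt→iron: 2.264 × 3.065 × 0.1637 = 1.13594
copper→tin→cobalt→copper: 0.3648 × 3.065 × 0.8905 = 0.99568
copper→tin→iron→copper: 0.3648 × 0.4538 × 5.672 = 0.93898
iron→cobalt→tin→iron: 6.129 × 0.3341 × 0.4538 = 0.92925
copper→iron→cobalt→copper: 0.1666 × 6.129 × 0.8905 = 0.90928
Maximum is iron→tin→cobalt→iron at 1.1359; arbitrage exists.

1.1359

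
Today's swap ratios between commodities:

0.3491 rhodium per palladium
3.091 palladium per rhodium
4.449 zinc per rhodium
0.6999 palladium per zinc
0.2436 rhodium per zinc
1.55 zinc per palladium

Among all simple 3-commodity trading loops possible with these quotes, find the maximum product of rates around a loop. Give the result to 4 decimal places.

1.1671

palladium→zinc→rhodium→palladium: 1.55 × 0.2436 × 3.091 = 1.16710
palladium→rhodium→zinc→palladium: 0.3491 × 4.449 × 0.6999 = 1.08705
Maximum is palladium→zinc→rhodium→palladium at 1.1671; arbitrage exists.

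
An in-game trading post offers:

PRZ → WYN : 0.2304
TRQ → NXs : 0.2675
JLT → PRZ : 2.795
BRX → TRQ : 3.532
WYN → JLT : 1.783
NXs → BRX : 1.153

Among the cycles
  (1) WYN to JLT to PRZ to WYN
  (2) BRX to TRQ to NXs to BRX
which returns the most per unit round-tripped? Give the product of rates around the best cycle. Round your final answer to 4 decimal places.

1.1482

(1) 1.783 × 2.795 × 0.2304 = 1.14819
(2) 3.532 × 0.2675 × 1.153 = 1.08937
Highest is cycle (1) at 1.1482 (>1, arbitrage).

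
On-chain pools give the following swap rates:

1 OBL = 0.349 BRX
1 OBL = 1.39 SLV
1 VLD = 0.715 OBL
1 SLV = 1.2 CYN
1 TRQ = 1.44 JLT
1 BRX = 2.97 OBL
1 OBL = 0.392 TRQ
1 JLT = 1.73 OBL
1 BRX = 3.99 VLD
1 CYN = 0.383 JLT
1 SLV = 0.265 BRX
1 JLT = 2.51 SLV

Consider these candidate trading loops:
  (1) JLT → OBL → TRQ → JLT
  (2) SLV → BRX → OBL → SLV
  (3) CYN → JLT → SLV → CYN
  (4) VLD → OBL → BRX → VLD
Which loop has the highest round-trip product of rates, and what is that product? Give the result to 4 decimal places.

(1) 1.73 × 0.392 × 1.44 = 0.97655
(2) 0.265 × 2.97 × 1.39 = 1.09400
(3) 0.383 × 2.51 × 1.2 = 1.15360
(4) 0.715 × 0.349 × 3.99 = 0.99564
Highest is cycle (3) at 1.1536 (>1, arbitrage).

1.1536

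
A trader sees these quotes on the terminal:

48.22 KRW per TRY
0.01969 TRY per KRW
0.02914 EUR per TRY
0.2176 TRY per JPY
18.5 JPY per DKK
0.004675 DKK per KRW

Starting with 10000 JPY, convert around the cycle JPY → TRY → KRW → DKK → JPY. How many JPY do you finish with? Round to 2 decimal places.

9074.85

10000 JPY × 0.2176 = 2176 TRY
2176 TRY × 48.22 = 104926.72 KRW
104926.72 KRW × 0.004675 = 490.532416 DKK
490.532416 DKK × 18.5 = 9074.849696 JPY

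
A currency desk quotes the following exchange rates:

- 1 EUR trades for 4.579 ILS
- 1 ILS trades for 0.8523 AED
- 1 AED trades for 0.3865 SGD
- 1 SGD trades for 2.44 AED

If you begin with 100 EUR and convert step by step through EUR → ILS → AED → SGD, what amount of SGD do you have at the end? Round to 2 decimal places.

100 EUR × 4.579 = 457.9 ILS
457.9 ILS × 0.8523 = 390.26817 AED
390.26817 AED × 0.3865 = 150.838647705 SGD

150.84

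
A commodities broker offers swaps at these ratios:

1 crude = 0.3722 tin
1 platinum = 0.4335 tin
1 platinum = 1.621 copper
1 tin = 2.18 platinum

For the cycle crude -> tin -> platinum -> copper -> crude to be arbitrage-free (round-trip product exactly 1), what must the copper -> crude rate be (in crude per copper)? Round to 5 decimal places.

Known legs of the cycle: 0.3722 × 2.18 × 1.621 = 1.315272916
For no arbitrage the full-cycle product must be 1, so the missing rate is 1 / 1.315272916 ≈ 0.7602985.

0.76030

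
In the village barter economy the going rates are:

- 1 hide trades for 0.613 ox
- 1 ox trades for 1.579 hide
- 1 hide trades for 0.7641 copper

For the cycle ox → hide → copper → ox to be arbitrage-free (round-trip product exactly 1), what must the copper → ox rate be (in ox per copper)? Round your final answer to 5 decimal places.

0.82883

Known legs of the cycle: 1.579 × 0.7641 = 1.2065139
For no arbitrage the full-cycle product must be 1, so the missing rate is 1 / 1.2065139 ≈ 0.8288342.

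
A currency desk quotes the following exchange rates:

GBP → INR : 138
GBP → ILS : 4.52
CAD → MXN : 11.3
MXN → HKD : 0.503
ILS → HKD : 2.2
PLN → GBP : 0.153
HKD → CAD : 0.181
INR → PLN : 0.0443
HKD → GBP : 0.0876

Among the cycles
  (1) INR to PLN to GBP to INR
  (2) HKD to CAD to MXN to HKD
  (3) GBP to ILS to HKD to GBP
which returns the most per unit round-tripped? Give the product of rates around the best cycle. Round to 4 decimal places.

(1) 0.0443 × 0.153 × 138 = 0.93535
(2) 0.181 × 11.3 × 0.503 = 1.02879
(3) 4.52 × 2.2 × 0.0876 = 0.87109
Highest is cycle (2) at 1.0288 (>1, arbitrage).

1.0288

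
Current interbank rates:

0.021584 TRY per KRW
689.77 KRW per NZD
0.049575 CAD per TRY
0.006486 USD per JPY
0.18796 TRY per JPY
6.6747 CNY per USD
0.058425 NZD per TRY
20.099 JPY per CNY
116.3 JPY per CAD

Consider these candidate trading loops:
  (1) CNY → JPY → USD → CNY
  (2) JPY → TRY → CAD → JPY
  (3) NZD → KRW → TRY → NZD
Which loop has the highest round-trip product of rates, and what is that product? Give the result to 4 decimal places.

(1) 20.099 × 0.006486 × 6.6747 = 0.87013
(2) 0.18796 × 0.049575 × 116.3 = 1.08370
(3) 689.77 × 0.021584 × 0.058425 = 0.86983
Highest is cycle (2) at 1.0837 (>1, arbitrage).

1.0837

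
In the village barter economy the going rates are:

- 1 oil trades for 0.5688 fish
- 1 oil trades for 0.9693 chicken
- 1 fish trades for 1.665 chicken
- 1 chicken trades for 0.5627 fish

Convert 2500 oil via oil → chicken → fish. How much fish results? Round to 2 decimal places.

2500 oil × 0.9693 = 2423.25 chicken
2423.25 chicken × 0.5627 = 1363.562775 fish

1363.56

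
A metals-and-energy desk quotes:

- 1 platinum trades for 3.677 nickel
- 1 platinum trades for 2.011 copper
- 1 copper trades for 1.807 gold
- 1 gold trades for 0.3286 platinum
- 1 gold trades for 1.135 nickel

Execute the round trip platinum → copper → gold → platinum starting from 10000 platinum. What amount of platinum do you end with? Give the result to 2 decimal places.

10000 platinum × 2.011 = 20110 copper
20110 copper × 1.807 = 36338.77 gold
36338.77 gold × 0.3286 = 11940.919822 platinum

11940.92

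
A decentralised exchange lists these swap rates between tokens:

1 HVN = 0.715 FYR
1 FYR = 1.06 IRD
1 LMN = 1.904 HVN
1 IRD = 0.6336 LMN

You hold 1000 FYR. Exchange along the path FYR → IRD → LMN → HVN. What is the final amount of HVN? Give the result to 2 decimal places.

1278.76

1000 FYR × 1.06 = 1060 IRD
1060 IRD × 0.6336 = 671.616 LMN
671.616 LMN × 1.904 = 1278.756864 HVN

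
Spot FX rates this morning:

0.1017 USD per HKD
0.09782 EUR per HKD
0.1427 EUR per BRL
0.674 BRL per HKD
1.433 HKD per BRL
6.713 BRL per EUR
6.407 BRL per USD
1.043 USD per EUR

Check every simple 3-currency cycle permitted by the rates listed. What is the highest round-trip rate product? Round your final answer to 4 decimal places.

0.9536

EUR→USD→BRL→EUR: 1.043 × 6.407 × 0.1427 = 0.95359
HKD→EUR→BRL→HKD: 0.09782 × 6.713 × 1.433 = 0.94100
HKD→USD→BRL→HKD: 0.1017 × 6.407 × 1.433 = 0.93373
Maximum is EUR→USD→BRL→EUR at 0.9536; no arbitrage — every cycle loses value.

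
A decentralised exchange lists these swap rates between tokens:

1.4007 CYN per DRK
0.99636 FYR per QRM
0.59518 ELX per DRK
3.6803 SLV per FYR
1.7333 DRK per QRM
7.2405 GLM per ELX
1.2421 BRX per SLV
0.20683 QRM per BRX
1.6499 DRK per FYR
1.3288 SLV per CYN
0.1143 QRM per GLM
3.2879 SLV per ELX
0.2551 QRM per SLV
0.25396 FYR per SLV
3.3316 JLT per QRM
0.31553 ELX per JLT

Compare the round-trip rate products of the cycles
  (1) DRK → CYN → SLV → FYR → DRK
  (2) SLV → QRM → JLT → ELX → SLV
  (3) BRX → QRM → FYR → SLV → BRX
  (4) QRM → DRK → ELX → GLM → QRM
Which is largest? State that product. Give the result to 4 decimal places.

(1) 1.4007 × 1.3288 × 0.25396 × 1.6499 = 0.77988
(2) 0.2551 × 3.3316 × 0.31553 × 3.2879 = 0.88170
(3) 0.20683 × 0.99636 × 3.6803 × 1.2421 = 0.94204
(4) 1.7333 × 0.59518 × 7.2405 × 0.1143 = 0.85376
Highest is cycle (3) at 0.9420 (≤1, no arbitrage).

0.9420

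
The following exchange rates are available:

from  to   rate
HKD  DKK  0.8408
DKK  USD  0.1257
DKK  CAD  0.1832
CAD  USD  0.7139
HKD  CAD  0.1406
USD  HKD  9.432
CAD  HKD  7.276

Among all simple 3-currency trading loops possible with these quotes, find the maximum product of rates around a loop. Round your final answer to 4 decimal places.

DKK→CAD→HKD→DKK: 0.1832 × 7.276 × 0.8408 = 1.12076
DKK→USD→HKD→DKK: 0.1257 × 9.432 × 0.8408 = 0.99685
USD→HKD→CAD→USD: 9.432 × 0.1406 × 0.7139 = 0.94673
Maximum is DKK→CAD→HKD→DKK at 1.1208; arbitrage exists.

1.1208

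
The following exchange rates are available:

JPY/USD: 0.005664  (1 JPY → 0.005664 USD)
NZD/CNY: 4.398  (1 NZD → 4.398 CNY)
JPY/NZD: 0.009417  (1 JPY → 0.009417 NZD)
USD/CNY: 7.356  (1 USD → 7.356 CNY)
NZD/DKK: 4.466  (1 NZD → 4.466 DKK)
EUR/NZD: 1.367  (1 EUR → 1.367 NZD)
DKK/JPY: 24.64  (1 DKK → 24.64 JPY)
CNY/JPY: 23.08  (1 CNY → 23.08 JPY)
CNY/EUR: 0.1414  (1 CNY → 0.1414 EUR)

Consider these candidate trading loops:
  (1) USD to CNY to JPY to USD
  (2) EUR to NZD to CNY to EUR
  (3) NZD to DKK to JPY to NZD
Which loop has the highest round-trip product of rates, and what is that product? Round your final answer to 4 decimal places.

(1) 7.356 × 23.08 × 0.005664 = 0.96161
(2) 1.367 × 4.398 × 0.1414 = 0.85011
(3) 4.466 × 24.64 × 0.009417 = 1.03627
Highest is cycle (3) at 1.0363 (>1, arbitrage).

1.0363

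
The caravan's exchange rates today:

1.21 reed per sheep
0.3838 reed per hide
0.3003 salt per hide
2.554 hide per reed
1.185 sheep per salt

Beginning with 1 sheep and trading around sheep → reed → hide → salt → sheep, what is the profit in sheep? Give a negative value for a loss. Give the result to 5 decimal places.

0.09971

1 sheep × 1.21 = 1.21 reed
1.21 reed × 2.554 = 3.09034 hide
3.09034 hide × 0.3003 = 0.928029102 salt
0.928029102 salt × 1.185 = 1.09971448587 sheep
Net change: 1.09971448587 − 1 = 0.09971448587 sheep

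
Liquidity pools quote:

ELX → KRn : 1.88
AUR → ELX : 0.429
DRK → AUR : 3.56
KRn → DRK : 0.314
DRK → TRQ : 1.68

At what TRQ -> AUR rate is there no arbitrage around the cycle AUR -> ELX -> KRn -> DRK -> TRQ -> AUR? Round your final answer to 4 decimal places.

2.3504

Known legs of the cycle: 0.429 × 1.88 × 0.314 × 1.68 = 0.4254554304
For no arbitrage the full-cycle product must be 1, so the missing rate is 1 / 0.4254554304 ≈ 2.350422.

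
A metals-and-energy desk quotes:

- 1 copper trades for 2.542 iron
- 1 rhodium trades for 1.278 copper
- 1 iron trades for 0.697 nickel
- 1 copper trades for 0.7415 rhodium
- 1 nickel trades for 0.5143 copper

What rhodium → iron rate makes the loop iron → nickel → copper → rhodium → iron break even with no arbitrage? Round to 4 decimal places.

Known legs of the cycle: 0.697 × 0.5143 × 0.7415 = 0.26580335465
For no arbitrage the full-cycle product must be 1, so the missing rate is 1 / 0.26580335465 ≈ 3.762180.

3.7622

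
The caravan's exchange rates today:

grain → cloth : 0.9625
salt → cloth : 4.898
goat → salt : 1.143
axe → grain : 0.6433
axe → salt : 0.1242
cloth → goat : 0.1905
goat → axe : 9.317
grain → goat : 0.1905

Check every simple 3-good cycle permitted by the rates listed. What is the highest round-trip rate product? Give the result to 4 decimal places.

1.1418

axe→grain→goat→axe: 0.6433 × 0.1905 × 9.317 = 1.14179
cloth→goat→salt→cloth: 0.1905 × 1.143 × 4.898 = 1.06650
Maximum is axe→grain→goat→axe at 1.1418; arbitrage exists.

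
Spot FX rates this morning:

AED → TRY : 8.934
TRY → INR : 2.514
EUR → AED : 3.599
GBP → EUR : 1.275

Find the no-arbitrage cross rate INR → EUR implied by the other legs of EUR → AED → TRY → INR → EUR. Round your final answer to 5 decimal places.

Known legs of the cycle: 3.599 × 8.934 × 2.514 = 80.833813524
For no arbitrage the full-cycle product must be 1, so the missing rate is 1 / 80.833813524 ≈ 0.0123711.

0.01237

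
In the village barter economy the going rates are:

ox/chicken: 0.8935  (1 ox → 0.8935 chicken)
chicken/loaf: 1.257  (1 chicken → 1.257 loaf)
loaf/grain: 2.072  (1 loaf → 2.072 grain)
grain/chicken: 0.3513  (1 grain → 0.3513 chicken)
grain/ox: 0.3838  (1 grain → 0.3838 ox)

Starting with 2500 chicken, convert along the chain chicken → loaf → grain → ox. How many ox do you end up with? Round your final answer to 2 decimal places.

2500 chicken × 1.257 = 3142.5 loaf
3142.5 loaf × 2.072 = 6511.26 grain
6511.26 grain × 0.3838 = 2499.021588 ox

2499.02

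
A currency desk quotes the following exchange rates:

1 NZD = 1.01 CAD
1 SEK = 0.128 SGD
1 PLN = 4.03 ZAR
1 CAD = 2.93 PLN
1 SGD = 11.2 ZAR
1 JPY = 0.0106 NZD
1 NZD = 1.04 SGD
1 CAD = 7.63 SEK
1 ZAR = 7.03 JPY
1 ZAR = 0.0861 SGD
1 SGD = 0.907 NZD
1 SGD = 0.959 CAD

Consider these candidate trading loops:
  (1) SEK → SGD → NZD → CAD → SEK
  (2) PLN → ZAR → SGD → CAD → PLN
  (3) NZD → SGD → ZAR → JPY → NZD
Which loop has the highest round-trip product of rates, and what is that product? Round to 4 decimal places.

(1) 0.128 × 0.907 × 1.01 × 7.63 = 0.89467
(2) 4.03 × 0.0861 × 0.959 × 2.93 = 0.97498
(3) 1.04 × 11.2 × 7.03 × 0.0106 = 0.86799
Highest is cycle (2) at 0.9750 (≤1, no arbitrage).

0.9750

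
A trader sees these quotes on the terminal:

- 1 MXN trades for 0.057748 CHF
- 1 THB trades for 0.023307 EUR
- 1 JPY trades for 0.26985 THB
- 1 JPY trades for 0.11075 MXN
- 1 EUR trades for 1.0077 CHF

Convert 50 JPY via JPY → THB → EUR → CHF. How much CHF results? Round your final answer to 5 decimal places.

50 JPY × 0.26985 = 13.4925 THB
13.4925 THB × 0.023307 = 0.3144696975 EUR
0.3144696975 EUR × 1.0077 = 0.31689111417075 CHF

0.31689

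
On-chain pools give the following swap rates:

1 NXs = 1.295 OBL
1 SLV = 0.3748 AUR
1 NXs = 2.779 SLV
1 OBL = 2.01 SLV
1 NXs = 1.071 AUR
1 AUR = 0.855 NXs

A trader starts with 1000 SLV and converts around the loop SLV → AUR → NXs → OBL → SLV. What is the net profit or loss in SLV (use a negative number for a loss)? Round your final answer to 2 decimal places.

1000 SLV × 0.3748 = 374.8 AUR
374.8 AUR × 0.855 = 320.454 NXs
320.454 NXs × 1.295 = 414.98793 OBL
414.98793 OBL × 2.01 = 834.1257393 SLV
Net change: 834.1257393 − 1000 = -165.8742607 SLV

-165.87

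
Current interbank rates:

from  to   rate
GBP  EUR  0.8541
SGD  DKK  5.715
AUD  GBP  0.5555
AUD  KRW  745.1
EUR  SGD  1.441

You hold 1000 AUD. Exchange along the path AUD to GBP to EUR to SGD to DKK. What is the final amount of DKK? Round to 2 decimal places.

1000 AUD × 0.5555 = 555.5 GBP
555.5 GBP × 0.8541 = 474.45255 EUR
474.45255 EUR × 1.441 = 683.68612455 SGD
683.68612455 SGD × 5.715 = 3907.26620180325 DKK

3907.27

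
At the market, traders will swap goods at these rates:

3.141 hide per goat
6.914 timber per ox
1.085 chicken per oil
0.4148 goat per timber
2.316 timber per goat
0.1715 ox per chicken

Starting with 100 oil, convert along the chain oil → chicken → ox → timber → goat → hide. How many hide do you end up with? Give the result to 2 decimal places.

100 oil × 1.085 = 108.5 chicken
108.5 chicken × 0.1715 = 18.60775 ox
18.60775 ox × 6.914 = 128.6539835 timber
128.6539835 timber × 0.4148 = 53.3656723558 goat
53.3656723558 goat × 3.141 = 167.6215768695678 hide

167.62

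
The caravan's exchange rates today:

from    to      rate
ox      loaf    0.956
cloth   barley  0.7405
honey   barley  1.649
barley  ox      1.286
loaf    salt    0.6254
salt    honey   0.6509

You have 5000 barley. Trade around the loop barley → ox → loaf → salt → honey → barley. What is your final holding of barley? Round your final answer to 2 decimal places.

4126.31

5000 barley × 1.286 = 6430 ox
6430 ox × 0.956 = 6147.08 loaf
6147.08 loaf × 0.6254 = 3844.383832 salt
3844.383832 salt × 0.6509 = 2502.3094362488 honey
2502.3094362488 honey × 1.649 = 4126.3082603742712 barley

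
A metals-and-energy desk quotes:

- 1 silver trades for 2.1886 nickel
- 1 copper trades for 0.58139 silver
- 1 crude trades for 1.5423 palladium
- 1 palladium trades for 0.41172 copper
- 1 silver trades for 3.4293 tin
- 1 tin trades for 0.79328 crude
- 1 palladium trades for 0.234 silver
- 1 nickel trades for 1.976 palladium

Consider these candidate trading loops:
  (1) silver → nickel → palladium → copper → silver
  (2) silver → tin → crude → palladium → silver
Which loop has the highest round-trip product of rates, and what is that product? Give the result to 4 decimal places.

(1) 2.1886 × 1.976 × 0.41172 × 0.58139 = 1.03520
(2) 3.4293 × 0.79328 × 1.5423 × 0.234 = 0.98179
Highest is cycle (1) at 1.0352 (>1, arbitrage).

1.0352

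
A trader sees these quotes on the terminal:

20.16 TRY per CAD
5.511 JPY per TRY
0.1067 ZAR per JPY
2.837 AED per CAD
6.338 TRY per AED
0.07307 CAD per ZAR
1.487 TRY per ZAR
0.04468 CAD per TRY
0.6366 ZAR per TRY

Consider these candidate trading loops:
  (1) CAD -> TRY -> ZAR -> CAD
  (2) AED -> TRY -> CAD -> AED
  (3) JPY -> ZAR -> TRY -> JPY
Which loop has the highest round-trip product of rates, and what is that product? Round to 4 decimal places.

(1) 20.16 × 0.6366 × 0.07307 = 0.93777
(2) 6.338 × 0.04468 × 2.837 = 0.80339
(3) 0.1067 × 1.487 × 5.511 = 0.87439
Highest is cycle (1) at 0.9378 (≤1, no arbitrage).

0.9378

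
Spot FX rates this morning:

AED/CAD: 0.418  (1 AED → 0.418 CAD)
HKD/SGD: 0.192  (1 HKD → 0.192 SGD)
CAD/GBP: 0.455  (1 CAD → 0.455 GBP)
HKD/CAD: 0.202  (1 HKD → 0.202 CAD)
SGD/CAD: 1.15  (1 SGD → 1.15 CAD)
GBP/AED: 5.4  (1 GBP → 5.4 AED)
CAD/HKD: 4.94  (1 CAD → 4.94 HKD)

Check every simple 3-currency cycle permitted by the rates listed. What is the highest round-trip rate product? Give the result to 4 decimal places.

1.0908

CAD→HKD→SGD→CAD: 4.94 × 0.192 × 1.15 = 1.09075
AED→CAD→GBP→AED: 0.418 × 0.455 × 5.4 = 1.02703
Maximum is CAD→HKD→SGD→CAD at 1.0908; arbitrage exists.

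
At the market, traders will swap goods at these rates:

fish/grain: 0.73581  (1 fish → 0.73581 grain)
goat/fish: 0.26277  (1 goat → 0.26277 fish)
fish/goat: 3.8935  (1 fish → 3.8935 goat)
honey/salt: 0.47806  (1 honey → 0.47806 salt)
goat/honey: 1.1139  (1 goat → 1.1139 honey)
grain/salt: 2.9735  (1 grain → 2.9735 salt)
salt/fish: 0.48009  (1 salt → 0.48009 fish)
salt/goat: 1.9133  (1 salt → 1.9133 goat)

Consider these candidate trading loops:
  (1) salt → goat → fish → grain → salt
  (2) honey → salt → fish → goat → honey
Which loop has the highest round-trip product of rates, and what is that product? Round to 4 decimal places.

(1) 1.9133 × 0.26277 × 0.73581 × 2.9735 = 1.10000
(2) 0.47806 × 0.48009 × 3.8935 × 1.1139 = 0.99539
Highest is cycle (1) at 1.1000 (>1, arbitrage).

1.1000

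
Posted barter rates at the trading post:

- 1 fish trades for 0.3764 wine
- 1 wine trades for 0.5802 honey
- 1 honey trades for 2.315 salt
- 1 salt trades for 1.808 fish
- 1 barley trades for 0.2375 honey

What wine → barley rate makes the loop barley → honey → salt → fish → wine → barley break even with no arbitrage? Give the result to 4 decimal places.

2.6726

Known legs of the cycle: 0.2375 × 2.315 × 1.808 × 0.3764 = 0.3741645604
For no arbitrage the full-cycle product must be 1, so the missing rate is 1 / 0.3741645604 ≈ 2.672621.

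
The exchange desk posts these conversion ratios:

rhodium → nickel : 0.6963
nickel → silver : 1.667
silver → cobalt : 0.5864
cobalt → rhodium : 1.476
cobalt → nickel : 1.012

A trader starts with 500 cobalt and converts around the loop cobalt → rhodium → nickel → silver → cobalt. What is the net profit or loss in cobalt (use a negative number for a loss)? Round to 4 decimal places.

500 cobalt × 1.476 = 738 rhodium
738 rhodium × 0.6963 = 513.8694 nickel
513.8694 nickel × 1.667 = 856.6202898 silver
856.6202898 silver × 0.5864 = 502.32213793872 cobalt
Net change: 502.32213793872 − 500 = 2.32213793872 cobalt

2.3221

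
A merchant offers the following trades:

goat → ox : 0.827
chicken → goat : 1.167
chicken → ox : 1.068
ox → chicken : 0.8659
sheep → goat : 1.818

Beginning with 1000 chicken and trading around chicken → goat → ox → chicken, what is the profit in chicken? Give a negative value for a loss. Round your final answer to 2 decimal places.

1000 chicken × 1.167 = 1167 goat
1167 goat × 0.827 = 965.109 ox
965.109 ox × 0.8659 = 835.6878831 chicken
Net change: 835.6878831 − 1000 = -164.3121169 chicken

-164.31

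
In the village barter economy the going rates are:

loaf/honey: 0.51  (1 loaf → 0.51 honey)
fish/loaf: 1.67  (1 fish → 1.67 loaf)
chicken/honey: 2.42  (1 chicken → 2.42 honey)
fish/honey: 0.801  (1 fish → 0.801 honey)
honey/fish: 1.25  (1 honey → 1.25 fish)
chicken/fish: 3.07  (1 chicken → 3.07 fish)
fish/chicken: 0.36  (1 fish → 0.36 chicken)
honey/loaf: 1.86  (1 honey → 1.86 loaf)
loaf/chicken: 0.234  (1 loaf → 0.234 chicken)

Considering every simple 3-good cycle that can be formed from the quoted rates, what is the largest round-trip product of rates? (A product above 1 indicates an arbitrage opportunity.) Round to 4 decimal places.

1.1997

chicken→fish→loaf→chicken: 3.07 × 1.67 × 0.234 = 1.19969
chicken→honey→fish→chicken: 2.42 × 1.25 × 0.36 = 1.08900
fish→loaf→honey→fish: 1.67 × 0.51 × 1.25 = 1.06463
chicken→honey→loaf→chicken: 2.42 × 1.86 × 0.234 = 1.05328
Maximum is chicken→fish→loaf→chicken at 1.1997; arbitrage exists.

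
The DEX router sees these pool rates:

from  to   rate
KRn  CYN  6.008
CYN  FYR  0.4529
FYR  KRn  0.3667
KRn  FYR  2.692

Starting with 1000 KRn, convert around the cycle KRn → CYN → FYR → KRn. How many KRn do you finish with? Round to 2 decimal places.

997.80

1000 KRn × 6.008 = 6008 CYN
6008 CYN × 0.4529 = 2721.0232 FYR
2721.0232 FYR × 0.3667 = 997.79920744 KRn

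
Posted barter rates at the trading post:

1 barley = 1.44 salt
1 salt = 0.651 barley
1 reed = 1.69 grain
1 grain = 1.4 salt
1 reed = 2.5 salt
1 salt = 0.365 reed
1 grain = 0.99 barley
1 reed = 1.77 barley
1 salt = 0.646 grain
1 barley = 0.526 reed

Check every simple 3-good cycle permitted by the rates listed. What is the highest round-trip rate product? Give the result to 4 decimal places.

salt→reed→barley→salt: 0.365 × 1.77 × 1.44 = 0.93031
salt→grain→barley→salt: 0.646 × 0.99 × 1.44 = 0.92094
grain→barley→reed→grain: 0.99 × 0.526 × 1.69 = 0.88005
salt→reed→grain→salt: 0.365 × 1.69 × 1.4 = 0.86359
salt→barley→reed→salt: 0.651 × 0.526 × 2.5 = 0.85607
Maximum is salt→reed→barley→salt at 0.9303; no arbitrage — every cycle loses value.

0.9303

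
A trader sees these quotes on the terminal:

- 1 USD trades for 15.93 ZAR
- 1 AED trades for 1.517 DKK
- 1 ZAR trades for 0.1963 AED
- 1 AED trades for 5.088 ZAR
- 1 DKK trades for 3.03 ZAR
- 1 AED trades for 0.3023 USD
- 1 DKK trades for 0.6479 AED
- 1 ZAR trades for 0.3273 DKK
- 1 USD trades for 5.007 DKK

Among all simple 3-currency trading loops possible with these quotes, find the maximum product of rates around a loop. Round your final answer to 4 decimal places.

ZAR→DKK→AED→ZAR: 0.3273 × 0.6479 × 5.088 = 1.07895
AED→USD→DKK→AED: 0.3023 × 5.007 × 0.6479 = 0.98067
ZAR→AED→USD→ZAR: 0.1963 × 0.3023 × 15.93 = 0.94531
ZAR→AED→DKK→ZAR: 0.1963 × 1.517 × 3.03 = 0.90229
Maximum is ZAR→DKK→AED→ZAR at 1.0789; arbitrage exists.

1.0789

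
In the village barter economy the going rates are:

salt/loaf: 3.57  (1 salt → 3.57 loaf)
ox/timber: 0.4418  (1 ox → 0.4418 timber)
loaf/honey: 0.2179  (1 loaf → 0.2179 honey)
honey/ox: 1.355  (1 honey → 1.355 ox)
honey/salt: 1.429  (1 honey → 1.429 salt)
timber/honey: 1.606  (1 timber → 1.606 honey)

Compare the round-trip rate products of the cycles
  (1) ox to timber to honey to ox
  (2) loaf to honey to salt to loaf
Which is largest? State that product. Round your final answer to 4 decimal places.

1.1116

(1) 0.4418 × 1.606 × 1.355 = 0.96141
(2) 0.2179 × 1.429 × 3.57 = 1.11162
Highest is cycle (2) at 1.1116 (>1, arbitrage).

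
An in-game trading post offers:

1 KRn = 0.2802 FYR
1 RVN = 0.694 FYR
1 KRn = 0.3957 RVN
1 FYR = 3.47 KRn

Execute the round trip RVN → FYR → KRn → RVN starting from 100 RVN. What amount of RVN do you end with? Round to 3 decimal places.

95.292

100 RVN × 0.694 = 69.4 FYR
69.4 FYR × 3.47 = 240.818 KRn
240.818 KRn × 0.3957 = 95.2916826 RVN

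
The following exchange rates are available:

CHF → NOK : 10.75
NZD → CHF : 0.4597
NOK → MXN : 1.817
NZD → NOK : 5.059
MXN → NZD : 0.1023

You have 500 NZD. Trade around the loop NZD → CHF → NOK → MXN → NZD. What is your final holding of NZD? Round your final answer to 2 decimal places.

500 NZD × 0.4597 = 229.85 CHF
229.85 CHF × 10.75 = 2470.8875 NOK
2470.8875 NOK × 1.817 = 4489.6025875 MXN
4489.6025875 MXN × 0.1023 = 459.28634470125 NZD

459.29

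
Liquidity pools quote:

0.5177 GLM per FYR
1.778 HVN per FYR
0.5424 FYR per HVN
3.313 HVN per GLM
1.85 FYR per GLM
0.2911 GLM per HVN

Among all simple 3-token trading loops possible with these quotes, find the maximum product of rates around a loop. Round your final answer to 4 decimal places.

HVN→GLM→FYR→HVN: 0.2911 × 1.85 × 1.778 = 0.95752
HVN→FYR→GLM→HVN: 0.5424 × 0.5177 × 3.313 = 0.93029
Maximum is HVN→GLM→FYR→HVN at 0.9575; no arbitrage — every cycle loses value.

0.9575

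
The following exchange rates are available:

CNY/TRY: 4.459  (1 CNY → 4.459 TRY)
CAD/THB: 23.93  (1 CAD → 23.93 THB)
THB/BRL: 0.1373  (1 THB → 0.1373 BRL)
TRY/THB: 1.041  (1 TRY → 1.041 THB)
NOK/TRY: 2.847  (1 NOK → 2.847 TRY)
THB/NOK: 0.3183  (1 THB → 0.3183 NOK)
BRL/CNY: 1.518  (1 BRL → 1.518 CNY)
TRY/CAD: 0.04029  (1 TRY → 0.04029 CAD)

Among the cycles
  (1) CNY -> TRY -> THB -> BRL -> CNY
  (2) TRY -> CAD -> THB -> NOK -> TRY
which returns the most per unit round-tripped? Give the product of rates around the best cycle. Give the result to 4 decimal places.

0.9675

(1) 4.459 × 1.041 × 0.1373 × 1.518 = 0.96745
(2) 0.04029 × 23.93 × 0.3183 × 2.847 = 0.87370
Highest is cycle (1) at 0.9675 (≤1, no arbitrage).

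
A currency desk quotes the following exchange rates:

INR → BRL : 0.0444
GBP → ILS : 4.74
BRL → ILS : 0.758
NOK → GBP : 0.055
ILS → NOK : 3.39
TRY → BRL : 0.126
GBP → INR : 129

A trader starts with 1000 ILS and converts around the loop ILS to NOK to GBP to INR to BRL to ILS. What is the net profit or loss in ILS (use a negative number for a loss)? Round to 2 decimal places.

1000 ILS × 3.39 = 3390 NOK
3390 NOK × 0.055 = 186.45 GBP
186.45 GBP × 129 = 24052.05 INR
24052.05 INR × 0.0444 = 1067.91102 BRL
1067.91102 BRL × 0.758 = 809.47655316 ILS
Net change: 809.47655316 − 1000 = -190.52344684 ILS

-190.52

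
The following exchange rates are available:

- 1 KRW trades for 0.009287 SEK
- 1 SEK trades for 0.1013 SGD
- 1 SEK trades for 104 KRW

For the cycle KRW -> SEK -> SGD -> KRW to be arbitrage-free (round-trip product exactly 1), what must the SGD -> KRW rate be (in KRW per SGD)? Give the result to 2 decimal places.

1062.96

Known legs of the cycle: 0.009287 × 0.1013 = 0.0009407731
For no arbitrage the full-cycle product must be 1, so the missing rate is 1 / 0.0009407731 ≈ 1062.9556.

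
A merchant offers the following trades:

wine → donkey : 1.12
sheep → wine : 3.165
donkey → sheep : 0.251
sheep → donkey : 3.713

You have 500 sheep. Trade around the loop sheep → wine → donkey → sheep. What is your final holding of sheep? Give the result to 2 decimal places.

500 sheep × 3.165 = 1582.5 wine
1582.5 wine × 1.12 = 1772.4 donkey
1772.4 donkey × 0.251 = 444.8724 sheep

444.87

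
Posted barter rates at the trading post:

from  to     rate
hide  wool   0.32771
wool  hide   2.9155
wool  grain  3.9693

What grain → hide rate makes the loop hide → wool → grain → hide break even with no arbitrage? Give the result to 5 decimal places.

0.76877

Known legs of the cycle: 0.32771 × 3.9693 = 1.300779303
For no arbitrage the full-cycle product must be 1, so the missing rate is 1 / 1.300779303 ≈ 0.7687699.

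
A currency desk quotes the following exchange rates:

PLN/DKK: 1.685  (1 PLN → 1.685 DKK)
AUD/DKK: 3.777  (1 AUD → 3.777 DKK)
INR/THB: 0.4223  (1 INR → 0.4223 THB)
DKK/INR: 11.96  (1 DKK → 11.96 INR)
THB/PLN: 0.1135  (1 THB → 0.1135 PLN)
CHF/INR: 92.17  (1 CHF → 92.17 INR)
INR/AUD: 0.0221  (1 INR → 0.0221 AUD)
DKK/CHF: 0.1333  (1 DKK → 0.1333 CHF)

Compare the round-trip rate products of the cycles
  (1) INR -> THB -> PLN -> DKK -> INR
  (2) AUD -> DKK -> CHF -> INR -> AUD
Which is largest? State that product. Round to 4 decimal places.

1.0256

(1) 0.4223 × 0.1135 × 1.685 × 11.96 = 0.96594
(2) 3.777 × 0.1333 × 92.17 × 0.0221 = 1.02556
Highest is cycle (2) at 1.0256 (>1, arbitrage).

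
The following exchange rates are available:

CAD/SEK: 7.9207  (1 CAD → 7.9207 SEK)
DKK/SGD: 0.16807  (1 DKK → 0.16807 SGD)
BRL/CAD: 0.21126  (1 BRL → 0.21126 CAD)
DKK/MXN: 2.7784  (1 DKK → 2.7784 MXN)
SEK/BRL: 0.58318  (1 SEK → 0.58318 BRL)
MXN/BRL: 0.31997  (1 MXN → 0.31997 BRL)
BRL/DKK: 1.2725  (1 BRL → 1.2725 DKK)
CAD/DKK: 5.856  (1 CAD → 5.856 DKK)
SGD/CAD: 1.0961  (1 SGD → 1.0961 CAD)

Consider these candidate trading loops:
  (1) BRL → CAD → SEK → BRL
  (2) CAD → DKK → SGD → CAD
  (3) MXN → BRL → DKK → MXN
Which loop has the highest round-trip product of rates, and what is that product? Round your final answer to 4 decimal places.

(1) 0.21126 × 7.9207 × 0.58318 = 0.97585
(2) 5.856 × 0.16807 × 1.0961 = 1.07880
(3) 0.31997 × 1.2725 × 2.7784 = 1.13126
Highest is cycle (3) at 1.1313 (>1, arbitrage).

1.1313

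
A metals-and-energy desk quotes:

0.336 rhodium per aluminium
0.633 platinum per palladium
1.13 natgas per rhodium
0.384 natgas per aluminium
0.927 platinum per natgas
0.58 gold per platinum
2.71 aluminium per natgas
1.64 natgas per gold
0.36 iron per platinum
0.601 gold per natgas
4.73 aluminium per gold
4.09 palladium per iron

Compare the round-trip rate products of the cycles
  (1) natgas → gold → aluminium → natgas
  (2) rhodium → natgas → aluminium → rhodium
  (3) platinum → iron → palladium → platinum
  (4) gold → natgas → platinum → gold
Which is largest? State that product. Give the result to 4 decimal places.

(1) 0.601 × 4.73 × 0.384 = 1.09161
(2) 1.13 × 2.71 × 0.336 = 1.02893
(3) 0.36 × 4.09 × 0.633 = 0.93203
(4) 1.64 × 0.927 × 0.58 = 0.88176
Highest is cycle (1) at 1.0916 (>1, arbitrage).

1.0916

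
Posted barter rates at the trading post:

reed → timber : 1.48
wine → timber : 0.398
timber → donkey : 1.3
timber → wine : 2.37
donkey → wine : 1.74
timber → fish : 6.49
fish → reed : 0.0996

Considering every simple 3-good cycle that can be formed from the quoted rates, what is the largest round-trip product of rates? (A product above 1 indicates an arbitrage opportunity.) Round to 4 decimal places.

0.9567

fish→reed→timber→fish: 0.0996 × 1.48 × 6.49 = 0.95668
donkey→wine→timber→donkey: 1.74 × 0.398 × 1.3 = 0.90028
Maximum is fish→reed→timber→fish at 0.9567; no arbitrage — every cycle loses value.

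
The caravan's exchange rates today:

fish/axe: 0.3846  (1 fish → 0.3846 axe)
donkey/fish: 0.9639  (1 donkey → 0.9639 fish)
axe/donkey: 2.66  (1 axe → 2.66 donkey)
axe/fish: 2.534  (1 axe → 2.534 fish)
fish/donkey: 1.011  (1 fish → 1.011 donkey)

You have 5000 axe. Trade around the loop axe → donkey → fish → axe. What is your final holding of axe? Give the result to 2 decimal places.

4930.52

5000 axe × 2.66 = 13300 donkey
13300 donkey × 0.9639 = 12819.87 fish
12819.87 fish × 0.3846 = 4930.522002 axe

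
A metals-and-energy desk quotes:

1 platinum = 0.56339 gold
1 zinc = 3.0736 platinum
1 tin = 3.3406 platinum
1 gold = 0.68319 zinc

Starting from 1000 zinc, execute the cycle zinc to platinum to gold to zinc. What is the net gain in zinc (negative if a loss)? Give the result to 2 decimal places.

183.04

1000 zinc × 3.0736 = 3073.6 platinum
3073.6 platinum × 0.56339 = 1731.635504 gold
1731.635504 gold × 0.68319 = 1183.03605997776 zinc
Net change: 1183.03605997776 − 1000 = 183.03605997776 zinc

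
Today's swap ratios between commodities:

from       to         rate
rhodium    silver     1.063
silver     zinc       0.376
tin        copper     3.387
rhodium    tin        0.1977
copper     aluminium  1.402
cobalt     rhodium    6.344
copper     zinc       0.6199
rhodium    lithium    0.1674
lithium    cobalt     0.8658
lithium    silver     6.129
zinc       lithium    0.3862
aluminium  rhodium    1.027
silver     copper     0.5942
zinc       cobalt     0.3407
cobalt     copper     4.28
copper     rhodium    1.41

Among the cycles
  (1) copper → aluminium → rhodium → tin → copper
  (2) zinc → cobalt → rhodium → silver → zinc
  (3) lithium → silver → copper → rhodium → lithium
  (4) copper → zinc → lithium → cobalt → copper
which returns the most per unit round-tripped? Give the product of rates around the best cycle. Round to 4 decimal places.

(1) 1.402 × 1.027 × 0.1977 × 3.387 = 0.96414
(2) 0.3407 × 6.344 × 1.063 × 0.376 = 0.86389
(3) 6.129 × 0.5942 × 1.41 × 0.1674 = 0.85960
(4) 0.6199 × 0.3862 × 0.8658 × 4.28 = 0.88715
Highest is cycle (1) at 0.9641 (≤1, no arbitrage).

0.9641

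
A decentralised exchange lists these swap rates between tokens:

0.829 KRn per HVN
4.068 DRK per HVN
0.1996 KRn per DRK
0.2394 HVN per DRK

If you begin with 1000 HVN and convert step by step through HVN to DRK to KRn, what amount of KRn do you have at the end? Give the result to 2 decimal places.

1000 HVN × 4.068 = 4068 DRK
4068 DRK × 0.1996 = 811.9728 KRn

811.97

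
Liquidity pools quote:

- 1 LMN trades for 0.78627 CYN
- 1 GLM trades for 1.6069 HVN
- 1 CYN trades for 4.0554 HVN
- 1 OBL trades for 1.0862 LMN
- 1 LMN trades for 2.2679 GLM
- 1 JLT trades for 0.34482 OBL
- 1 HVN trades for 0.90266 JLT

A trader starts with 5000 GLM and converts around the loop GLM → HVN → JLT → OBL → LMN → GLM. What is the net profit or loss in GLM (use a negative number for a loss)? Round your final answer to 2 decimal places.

5000 GLM × 1.6069 = 8034.5 HVN
8034.5 HVN × 0.90266 = 7252.42177 JLT
7252.42177 JLT × 0.34482 = 2500.7800747314 OBL
2500.7800747314 OBL × 1.0862 = 2716.34731717324668 LMN
2716.34731717324668 LMN × 2.2679 = 6160.404080617206145572 GLM
Net change: 6160.404080617206145572 − 5000 = 1160.404080617206145572 GLM

1160.40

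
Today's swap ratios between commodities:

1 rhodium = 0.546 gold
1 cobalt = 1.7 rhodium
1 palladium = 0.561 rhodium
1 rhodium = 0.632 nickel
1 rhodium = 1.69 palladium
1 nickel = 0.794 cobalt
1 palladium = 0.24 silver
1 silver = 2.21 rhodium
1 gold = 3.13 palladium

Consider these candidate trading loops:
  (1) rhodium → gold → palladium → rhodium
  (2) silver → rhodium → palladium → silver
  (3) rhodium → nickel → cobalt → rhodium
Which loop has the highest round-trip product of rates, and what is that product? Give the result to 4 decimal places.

0.9587

(1) 0.546 × 3.13 × 0.561 = 0.95874
(2) 2.21 × 1.69 × 0.24 = 0.89638
(3) 0.632 × 0.794 × 1.7 = 0.85307
Highest is cycle (1) at 0.9587 (≤1, no arbitrage).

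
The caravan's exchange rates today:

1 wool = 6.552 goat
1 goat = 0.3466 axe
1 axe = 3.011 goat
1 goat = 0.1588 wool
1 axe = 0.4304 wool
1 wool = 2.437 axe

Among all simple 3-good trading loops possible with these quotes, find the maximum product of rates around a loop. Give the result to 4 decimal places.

1.1652

goat→wool→axe→goat: 0.1588 × 2.437 × 3.011 = 1.16524
goat→axe→wool→goat: 0.3466 × 0.4304 × 6.552 = 0.97741
Maximum is goat→wool→axe→goat at 1.1652; arbitrage exists.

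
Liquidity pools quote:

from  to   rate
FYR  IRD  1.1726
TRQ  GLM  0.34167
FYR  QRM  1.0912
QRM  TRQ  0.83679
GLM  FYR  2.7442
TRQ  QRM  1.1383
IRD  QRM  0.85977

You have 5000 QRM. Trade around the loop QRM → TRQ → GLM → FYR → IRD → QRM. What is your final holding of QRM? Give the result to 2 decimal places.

3954.95

5000 QRM × 0.83679 = 4183.95 TRQ
4183.95 TRQ × 0.34167 = 1429.5301965 GLM
1429.5301965 GLM × 2.7442 = 3922.9167652353 FYR
3922.9167652353 FYR × 1.1726 = 4600.01219891491278 IRD
4600.01219891491278 IRD × 0.85977 = 3954.9524882610745608606 QRM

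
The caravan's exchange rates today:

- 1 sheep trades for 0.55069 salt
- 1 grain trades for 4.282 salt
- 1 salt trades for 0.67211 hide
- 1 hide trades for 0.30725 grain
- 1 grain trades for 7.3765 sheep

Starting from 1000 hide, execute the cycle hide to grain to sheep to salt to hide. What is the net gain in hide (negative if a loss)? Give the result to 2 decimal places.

1000 hide × 0.30725 = 307.25 grain
307.25 grain × 7.3765 = 2266.429625 sheep
2266.429625 sheep × 0.55069 = 1248.10013019125 salt
1248.10013019125 salt × 0.67211 = 838.8605785028410375 hide
Net change: 838.8605785028410375 − 1000 = -161.1394214971589625 hide

-161.14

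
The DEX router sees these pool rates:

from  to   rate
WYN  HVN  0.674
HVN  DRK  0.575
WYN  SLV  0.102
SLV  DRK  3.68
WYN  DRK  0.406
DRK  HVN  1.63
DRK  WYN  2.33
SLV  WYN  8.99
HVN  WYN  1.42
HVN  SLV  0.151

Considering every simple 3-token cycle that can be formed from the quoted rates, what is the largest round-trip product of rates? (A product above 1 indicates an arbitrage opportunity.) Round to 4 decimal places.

0.9397

HVN→WYN→DRK→HVN: 1.42 × 0.406 × 1.63 = 0.93973
HVN→SLV→WYN→HVN: 0.151 × 8.99 × 0.674 = 0.91495
HVN→SLV→DRK→HVN: 0.151 × 3.68 × 1.63 = 0.90576
HVN→DRK→WYN→HVN: 0.575 × 2.33 × 0.674 = 0.90299
SLV→DRK→WYN→SLV: 3.68 × 2.33 × 0.102 = 0.87459
Maximum is HVN→WYN→DRK→HVN at 0.9397; no arbitrage — every cycle loses value.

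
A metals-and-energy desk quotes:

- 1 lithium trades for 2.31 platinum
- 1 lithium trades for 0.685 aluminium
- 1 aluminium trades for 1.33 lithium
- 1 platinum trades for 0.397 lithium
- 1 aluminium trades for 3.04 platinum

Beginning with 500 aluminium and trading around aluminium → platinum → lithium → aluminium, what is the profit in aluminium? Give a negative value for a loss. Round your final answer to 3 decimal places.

500 aluminium × 3.04 = 1520 platinum
1520 platinum × 0.397 = 603.44 lithium
603.44 lithium × 0.685 = 413.3564 aluminium
Net change: 413.3564 − 500 = -86.6436 aluminium

-86.644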